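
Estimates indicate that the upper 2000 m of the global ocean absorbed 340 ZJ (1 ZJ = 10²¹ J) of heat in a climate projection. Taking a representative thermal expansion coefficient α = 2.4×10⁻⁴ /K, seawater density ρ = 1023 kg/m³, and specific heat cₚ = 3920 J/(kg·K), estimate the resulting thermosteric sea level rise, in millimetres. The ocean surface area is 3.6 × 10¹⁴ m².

about 57 mm

Per unit area: Q = 340×10²¹ / (3.6×10¹⁴) ≈ 9.444×10⁸ J/m²
Δh = αQ/(ρcₚ) = 2.4×10⁻⁴ × 9.444×10⁸ / (1023 × 3920) ≈ 0.05652 m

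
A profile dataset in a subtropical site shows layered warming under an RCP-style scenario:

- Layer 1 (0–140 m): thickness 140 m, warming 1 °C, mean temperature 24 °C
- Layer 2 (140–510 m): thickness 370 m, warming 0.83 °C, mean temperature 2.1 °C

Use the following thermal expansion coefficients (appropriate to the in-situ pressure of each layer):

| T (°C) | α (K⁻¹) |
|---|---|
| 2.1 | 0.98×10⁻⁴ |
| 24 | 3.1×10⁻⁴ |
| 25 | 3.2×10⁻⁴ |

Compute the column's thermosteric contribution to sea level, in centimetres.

7.35 cm of thermosteric rise

Layer 1 at 24 °C → α = 3.1×10⁻⁴ K⁻¹
Layer 2 at 2.1 °C → α = 0.98×10⁻⁴ K⁻¹
Layer 1: 140 × 3.1×10⁻⁴ × 1 = 0.04340 m
370 × 0.83 × 0.98×10⁻⁴ = 0.0300958 m
Δh = 0.04340 + 0.0300958 = 0.0734958 m ≈ 7.35 cm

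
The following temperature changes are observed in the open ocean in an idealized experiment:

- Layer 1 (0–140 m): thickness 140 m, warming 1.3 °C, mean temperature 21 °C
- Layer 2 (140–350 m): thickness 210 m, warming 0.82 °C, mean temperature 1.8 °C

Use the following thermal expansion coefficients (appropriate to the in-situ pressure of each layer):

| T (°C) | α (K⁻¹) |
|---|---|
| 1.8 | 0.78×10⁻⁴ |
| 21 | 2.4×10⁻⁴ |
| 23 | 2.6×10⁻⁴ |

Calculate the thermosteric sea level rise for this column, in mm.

Δh = 57.1 mm

Layer 1 at 21 °C → α = 2.4×10⁻⁴ K⁻¹
Layer 2 at 1.8 °C → α = 0.78×10⁻⁴ K⁻¹
2.4×10⁻⁴ × 1.3 × 140 = 0.04368 m
0.82 × 210 × 0.78×10⁻⁴ = 0.0134316 m
Δh = 0.04368 + 0.0134316 = 0.0571116 m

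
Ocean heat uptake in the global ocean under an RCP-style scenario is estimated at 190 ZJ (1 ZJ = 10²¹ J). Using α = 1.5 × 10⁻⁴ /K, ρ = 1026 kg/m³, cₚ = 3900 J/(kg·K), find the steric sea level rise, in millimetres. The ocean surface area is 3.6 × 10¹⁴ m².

20 mm

Per unit area: Q = 190×10²¹ / (3.6×10¹⁴) ≈ 5.278×10⁸ J/m²
Δh = αQ/(ρcₚ) = 1.5×10⁻⁴ × 5.278×10⁸ / (1026 × 3900) ≈ 0.019786 m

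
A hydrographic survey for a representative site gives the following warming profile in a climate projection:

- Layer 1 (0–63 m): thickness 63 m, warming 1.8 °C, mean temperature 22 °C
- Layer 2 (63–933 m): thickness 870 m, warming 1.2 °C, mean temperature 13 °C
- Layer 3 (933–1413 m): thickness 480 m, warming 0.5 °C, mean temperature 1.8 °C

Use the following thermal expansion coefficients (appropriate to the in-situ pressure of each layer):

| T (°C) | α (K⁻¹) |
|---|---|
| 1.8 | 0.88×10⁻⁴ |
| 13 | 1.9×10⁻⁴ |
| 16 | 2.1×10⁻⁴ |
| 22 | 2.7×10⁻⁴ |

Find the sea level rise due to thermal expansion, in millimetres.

Δh = 250 mm

Layer 1 at 22 °C → α = 2.7×10⁻⁴ K⁻¹
Layer 2 at 13 °C → α = 1.9×10⁻⁴ K⁻¹
Layer 3 at 1.8 °C → α = 0.88×10⁻⁴ K⁻¹
0–63 m: 63 × 2.7×10⁻⁴ × 1.8 = 0.030618 m
Layer 2: 870 × 1.9×10⁻⁴ × 1.2 = 0.19836 m
0.5 × 480 × 0.88×10⁻⁴ = 0.02112 m
Δh = 0.030618 + 0.19836 + 0.02112 = 0.250098 m ≈ 250 mm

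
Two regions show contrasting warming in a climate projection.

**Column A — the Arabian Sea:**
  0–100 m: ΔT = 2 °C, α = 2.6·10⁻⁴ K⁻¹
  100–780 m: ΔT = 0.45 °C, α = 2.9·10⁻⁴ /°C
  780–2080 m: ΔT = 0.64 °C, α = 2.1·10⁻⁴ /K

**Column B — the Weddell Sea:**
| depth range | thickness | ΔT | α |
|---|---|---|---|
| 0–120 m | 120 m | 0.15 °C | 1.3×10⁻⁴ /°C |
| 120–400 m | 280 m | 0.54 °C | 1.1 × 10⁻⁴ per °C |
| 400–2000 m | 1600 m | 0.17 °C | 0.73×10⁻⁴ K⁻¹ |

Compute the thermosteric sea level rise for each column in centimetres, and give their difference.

A 2 × 2.6×10⁻⁴ × 100 = 0.05200 m
A 100–780 m: 2.9×10⁻⁴ × 680 × 0.45 = 0.08874 m
A Layer 3: 1300 × 2.1×10⁻⁴ × 0.64 = 0.17472 m
A total: 0.31546 m
B 0–120 m: 120 × 1.3×10⁻⁴ × 0.15 = 0.00234 m
B 120–400 m: 0.54 × 1.1×10⁻⁴ × 280 = 0.016632 m
B 400–2000 m: 0.17 × 1600 × 0.73×10⁻⁴ = 0.019856 m
B total: 0.038828 m
Difference: 0.31546 − 0.038828 = 0.276632 m

Δh_A ≈ 32 cm, Δh_B ≈ 3.9 cm; difference ≈ 28 cm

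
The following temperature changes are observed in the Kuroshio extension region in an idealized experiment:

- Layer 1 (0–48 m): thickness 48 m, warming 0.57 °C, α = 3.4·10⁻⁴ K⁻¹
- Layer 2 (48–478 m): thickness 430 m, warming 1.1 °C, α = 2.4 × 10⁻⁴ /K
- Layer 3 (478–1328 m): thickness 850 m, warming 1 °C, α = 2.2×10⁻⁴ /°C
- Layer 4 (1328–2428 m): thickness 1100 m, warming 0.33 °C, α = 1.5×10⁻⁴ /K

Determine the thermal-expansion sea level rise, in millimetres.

0–48 m: 3.4×10⁻⁴ × 0.57 × 48 = 0.0093024 m
48–478 m: 2.4×10⁻⁴ × 1.1 × 430 = 0.11352 m
Layer 3: 1 × 850 × 2.2×10⁻⁴ = 0.18700 m
0.33 × 1100 × 1.5×10⁻⁴ = 0.05445 m
Δh = 0.0093024 + 0.11352 + 0.18700 + 0.05445 = 0.3642724 m

364 mm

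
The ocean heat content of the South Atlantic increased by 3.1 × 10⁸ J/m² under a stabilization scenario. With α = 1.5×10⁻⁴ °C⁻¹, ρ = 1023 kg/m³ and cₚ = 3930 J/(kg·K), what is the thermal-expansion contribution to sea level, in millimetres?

Δh = αQ/(ρcₚ) = 1.5×10⁻⁴ × 3.1×10⁸ / (1023 × 3930) ≈ 0.011566 m

about 11.6 mm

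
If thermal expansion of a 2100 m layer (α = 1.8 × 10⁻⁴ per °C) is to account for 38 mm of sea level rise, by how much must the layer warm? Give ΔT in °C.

ΔT = Δh/(αH) = 0.038 / (1.8×10⁻⁴ × 2100) ≈ 0.1005 °C

0.101 °C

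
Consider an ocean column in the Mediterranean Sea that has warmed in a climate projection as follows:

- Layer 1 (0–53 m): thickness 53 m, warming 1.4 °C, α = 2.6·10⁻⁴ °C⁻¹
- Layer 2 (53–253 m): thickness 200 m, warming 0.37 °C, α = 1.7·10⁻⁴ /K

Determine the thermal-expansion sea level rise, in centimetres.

3.19 cm

0–53 m: 1.4 × 2.6×10⁻⁴ × 53 = 0.019292 m
Layer 2: 0.37 × 200 × 1.7×10⁻⁴ = 0.01258 m
Δh = 0.019292 + 0.01258 = 0.031872 m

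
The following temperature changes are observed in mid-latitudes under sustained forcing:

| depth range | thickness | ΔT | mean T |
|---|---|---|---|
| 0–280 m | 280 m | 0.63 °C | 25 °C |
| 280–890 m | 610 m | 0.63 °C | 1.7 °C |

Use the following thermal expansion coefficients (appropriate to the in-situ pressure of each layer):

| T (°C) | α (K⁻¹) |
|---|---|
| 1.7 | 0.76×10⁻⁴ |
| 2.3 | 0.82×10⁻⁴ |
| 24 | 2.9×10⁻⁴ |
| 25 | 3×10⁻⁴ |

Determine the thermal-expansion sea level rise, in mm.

Layer 1 at 25 °C → α = 3×10⁻⁴ K⁻¹
Layer 2 at 1.7 °C → α = 0.76×10⁻⁴ K⁻¹
Layer 1: 3×10⁻⁴ × 0.63 × 280 = 0.05292 m
Layer 2: 0.63 × 0.76×10⁻⁴ × 610 = 0.0292068 m
Δh = 0.05292 + 0.0292068 = 0.0821268 m ≈ 82.1 mm

82.1 mm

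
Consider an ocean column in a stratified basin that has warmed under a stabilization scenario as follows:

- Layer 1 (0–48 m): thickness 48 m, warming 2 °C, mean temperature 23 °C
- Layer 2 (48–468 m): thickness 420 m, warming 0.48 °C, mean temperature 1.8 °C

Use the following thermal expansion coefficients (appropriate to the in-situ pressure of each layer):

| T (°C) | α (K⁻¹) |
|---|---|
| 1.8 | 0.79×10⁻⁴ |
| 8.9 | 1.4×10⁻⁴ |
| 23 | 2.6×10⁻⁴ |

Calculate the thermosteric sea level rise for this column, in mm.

Layer 1 at 23 °C → α = 2.6×10⁻⁴ K⁻¹
Layer 2 at 1.8 °C → α = 0.79×10⁻⁴ K⁻¹
2.6×10⁻⁴ × 2 × 48 = 0.02496 m
0.48 × 420 × 0.79×10⁻⁴ = 0.0159264 m
Δh = 0.02496 + 0.0159264 = 0.0408864 m

Δh = 40.9 mm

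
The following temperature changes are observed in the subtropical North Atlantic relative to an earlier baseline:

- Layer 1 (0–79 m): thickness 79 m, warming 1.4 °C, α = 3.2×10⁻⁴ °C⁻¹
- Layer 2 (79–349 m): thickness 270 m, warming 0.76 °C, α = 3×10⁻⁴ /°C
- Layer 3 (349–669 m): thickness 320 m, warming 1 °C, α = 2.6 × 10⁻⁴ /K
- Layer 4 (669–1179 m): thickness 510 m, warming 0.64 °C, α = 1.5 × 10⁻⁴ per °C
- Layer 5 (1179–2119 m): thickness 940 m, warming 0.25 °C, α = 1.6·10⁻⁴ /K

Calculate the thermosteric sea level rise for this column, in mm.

Δh = 267 mm

0–79 m: 1.4 × 3.2×10⁻⁴ × 79 = 0.035392 m
270 × 3×10⁻⁴ × 0.76 = 0.06156 m
Layer 3: 2.6×10⁻⁴ × 1 × 320 = 0.08320 m
Layer 4: 0.64 × 510 × 1.5×10⁻⁴ = 0.04896 m
940 × 1.6×10⁻⁴ × 0.25 = 0.03760 m
Δh = 0.035392 + 0.06156 + 0.08320 + 0.04896 + 0.03760 = 0.266712 m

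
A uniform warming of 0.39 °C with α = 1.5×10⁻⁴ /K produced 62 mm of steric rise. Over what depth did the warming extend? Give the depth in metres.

H = Δh/(αΔT) = 0.062 / (1.5×10⁻⁴ × 0.39) ≈ 1060 m

about 1100 m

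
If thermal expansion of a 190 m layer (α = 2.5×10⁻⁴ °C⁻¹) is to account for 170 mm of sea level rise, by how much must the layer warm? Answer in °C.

ΔT = Δh/(αH) = 0.17 / (2.5×10⁻⁴ × 190) ≈ 3.579 °C

about 3.58 °C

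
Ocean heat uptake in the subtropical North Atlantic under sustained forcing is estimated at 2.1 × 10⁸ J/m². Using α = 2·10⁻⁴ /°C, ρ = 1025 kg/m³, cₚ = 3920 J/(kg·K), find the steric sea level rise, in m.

Δh = 0.0105 m

Δh = αQ/(ρcₚ) = 2×10⁻⁴ × 2.1×10⁸ / (1025 × 3920) ≈ 0.010453 m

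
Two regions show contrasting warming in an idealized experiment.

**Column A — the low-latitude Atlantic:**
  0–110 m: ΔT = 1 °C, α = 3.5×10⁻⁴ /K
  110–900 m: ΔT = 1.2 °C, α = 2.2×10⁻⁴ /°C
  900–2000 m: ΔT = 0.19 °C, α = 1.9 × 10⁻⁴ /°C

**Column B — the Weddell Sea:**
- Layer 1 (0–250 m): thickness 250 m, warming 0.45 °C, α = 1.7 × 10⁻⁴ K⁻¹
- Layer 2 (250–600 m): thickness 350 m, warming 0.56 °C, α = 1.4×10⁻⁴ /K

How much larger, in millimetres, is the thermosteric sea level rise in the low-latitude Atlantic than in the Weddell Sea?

A 0–110 m: 1 × 3.5×10⁻⁴ × 110 = 0.03850 m
A 110–900 m: 1.2 × 790 × 2.2×10⁻⁴ = 0.20856 m
A 900–2000 m: 1.9×10⁻⁴ × 0.19 × 1100 = 0.03971 m
A total: 0.28677 m
B 250 × 1.7×10⁻⁴ × 0.45 = 0.019125 m
B 250–600 m: 0.56 × 1.4×10⁻⁴ × 350 = 0.02744 m
B total: 0.046565 m
Difference: 0.28677 − 0.046565 = 0.240205 m

240 mm larger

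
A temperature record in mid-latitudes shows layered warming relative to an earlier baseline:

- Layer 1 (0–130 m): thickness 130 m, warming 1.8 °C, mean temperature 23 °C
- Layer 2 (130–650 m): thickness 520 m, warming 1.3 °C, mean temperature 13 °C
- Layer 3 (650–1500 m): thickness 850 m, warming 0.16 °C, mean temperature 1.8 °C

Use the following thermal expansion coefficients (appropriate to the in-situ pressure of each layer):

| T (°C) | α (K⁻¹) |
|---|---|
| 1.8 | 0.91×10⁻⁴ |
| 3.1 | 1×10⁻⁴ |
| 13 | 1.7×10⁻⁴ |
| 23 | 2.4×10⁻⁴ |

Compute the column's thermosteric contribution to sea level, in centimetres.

about 18.3 cm

Layer 1 at 23 °C → α = 2.4×10⁻⁴ K⁻¹
Layer 2 at 13 °C → α = 1.7×10⁻⁴ K⁻¹
Layer 3 at 1.8 °C → α = 0.91×10⁻⁴ K⁻¹
0–130 m: 2.4×10⁻⁴ × 1.8 × 130 = 0.05616 m
1.3 × 520 × 1.7×10⁻⁴ = 0.11492 m
Layer 3: 0.91×10⁻⁴ × 0.16 × 850 = 0.012376 m
Δh = 0.05616 + 0.11492 + 0.012376 = 0.183456 m ≈ 18.3 cm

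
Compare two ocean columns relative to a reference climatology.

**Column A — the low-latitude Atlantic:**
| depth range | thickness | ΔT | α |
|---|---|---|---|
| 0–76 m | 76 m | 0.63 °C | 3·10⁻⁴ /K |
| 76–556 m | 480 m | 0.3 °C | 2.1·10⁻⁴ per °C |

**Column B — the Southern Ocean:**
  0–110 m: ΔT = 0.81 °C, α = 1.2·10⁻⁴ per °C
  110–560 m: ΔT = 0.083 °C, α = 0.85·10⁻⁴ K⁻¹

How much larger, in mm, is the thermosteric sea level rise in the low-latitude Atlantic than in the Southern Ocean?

30.7 mm

A 3×10⁻⁴ × 76 × 0.63 = 0.014364 m
A 76–556 m: 480 × 0.3 × 2.1×10⁻⁴ = 0.03024 m
A total: 0.044604 m
B 0.81 × 1.2×10⁻⁴ × 110 = 0.010692 m
B Layer 2: 0.083 × 450 × 0.85×10⁻⁴ = 0.00317475 m
B total: 0.01386675 m
Difference: 0.044604 − 0.01386675 = 0.03073725 m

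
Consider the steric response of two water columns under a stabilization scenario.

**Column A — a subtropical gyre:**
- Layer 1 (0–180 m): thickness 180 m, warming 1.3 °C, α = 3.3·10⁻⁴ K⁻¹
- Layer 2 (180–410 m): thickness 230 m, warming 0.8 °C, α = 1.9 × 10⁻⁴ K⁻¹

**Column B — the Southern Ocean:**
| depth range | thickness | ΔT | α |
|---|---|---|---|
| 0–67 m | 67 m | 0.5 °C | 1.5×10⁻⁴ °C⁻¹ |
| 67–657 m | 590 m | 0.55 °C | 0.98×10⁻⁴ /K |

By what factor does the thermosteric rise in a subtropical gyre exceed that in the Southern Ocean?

≈ 3.05×

A Layer 1: 1.3 × 180 × 3.3×10⁻⁴ = 0.07722 m
A 180–410 m: 0.8 × 230 × 1.9×10⁻⁴ = 0.03496 m
A total: 0.11218 m
B Layer 1: 0.5 × 1.5×10⁻⁴ × 67 = 0.005025 m
B Layer 2: 0.55 × 590 × 0.98×10⁻⁴ = 0.031801 m
B total: 0.036826 m
Ratio: 0.11218 / 0.036826 ≈ 3.046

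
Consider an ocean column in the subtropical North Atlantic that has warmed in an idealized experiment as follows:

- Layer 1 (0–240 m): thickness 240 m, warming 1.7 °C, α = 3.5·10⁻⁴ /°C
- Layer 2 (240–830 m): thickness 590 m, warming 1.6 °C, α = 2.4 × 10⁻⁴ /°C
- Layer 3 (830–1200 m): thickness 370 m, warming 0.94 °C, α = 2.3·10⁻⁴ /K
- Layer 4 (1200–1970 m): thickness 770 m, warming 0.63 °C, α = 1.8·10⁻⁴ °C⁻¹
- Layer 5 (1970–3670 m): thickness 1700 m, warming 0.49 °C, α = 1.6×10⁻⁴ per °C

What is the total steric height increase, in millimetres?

0–240 m: 3.5×10⁻⁴ × 240 × 1.7 = 0.14280 m
Layer 2: 2.4×10⁻⁴ × 590 × 1.6 = 0.22656 m
830–1200 m: 0.94 × 2.3×10⁻⁴ × 370 = 0.079994 m
0.63 × 1.8×10⁻⁴ × 770 = 0.087318 m
Layer 5: 0.49 × 1.6×10⁻⁴ × 1700 = 0.13328 m
Δh = 0.14280 + 0.22656 + 0.079994 + 0.087318 + 0.13328 = 0.669952 m ≈ 670 mm

about 670 mm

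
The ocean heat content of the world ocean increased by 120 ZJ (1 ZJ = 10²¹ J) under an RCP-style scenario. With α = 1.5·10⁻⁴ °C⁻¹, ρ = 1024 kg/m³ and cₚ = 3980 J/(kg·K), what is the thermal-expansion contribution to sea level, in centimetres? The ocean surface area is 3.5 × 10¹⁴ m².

Per unit area: Q = 120×10²¹ / (3.5×10¹⁴) ≈ 3.429×10⁸ J/m²
Δh = αQ/(ρcₚ) = 1.5×10⁻⁴ × 3.429×10⁸ / (1024 × 3980) ≈ 0.01262 m

1.26 cm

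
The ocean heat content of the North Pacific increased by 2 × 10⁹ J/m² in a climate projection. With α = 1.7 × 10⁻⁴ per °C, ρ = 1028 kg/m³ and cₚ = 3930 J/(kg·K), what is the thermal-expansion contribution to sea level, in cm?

about 8.42 cm

Δh = αQ/(ρcₚ) = 1.7×10⁻⁴ × 2×10⁹ / (1028 × 3930) ≈ 0.084158 m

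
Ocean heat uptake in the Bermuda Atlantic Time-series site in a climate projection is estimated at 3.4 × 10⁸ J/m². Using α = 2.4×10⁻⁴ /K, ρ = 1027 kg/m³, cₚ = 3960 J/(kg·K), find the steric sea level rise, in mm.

about 20.1 mm

Δh = αQ/(ρcₚ) = 2.4×10⁻⁴ × 3.4×10⁸ / (1027 × 3960) ≈ 0.020064 m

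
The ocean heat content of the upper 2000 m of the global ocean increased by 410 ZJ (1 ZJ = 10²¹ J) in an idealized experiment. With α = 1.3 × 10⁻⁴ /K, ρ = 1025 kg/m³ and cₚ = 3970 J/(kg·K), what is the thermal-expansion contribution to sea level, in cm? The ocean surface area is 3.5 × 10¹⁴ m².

Per unit area: Q = 410×10²¹ / (3.5×10¹⁴) ≈ 1.171×10⁹ J/m²
Δh = αQ/(ρcₚ) = 1.3×10⁻⁴ × 1.171×10⁹ / (1025 × 3970) ≈ 0.03741 m

about 3.74 cm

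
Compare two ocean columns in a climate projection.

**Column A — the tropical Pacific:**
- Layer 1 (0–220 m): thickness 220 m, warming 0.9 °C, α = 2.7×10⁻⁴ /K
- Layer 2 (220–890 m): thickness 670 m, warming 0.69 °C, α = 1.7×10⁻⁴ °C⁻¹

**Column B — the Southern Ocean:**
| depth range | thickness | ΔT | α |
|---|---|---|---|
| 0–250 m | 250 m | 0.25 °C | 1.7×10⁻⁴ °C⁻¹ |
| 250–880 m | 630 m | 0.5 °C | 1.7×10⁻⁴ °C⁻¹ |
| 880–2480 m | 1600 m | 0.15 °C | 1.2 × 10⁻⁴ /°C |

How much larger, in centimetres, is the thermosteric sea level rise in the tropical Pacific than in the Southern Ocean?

3.9 cm

A 0.9 × 2.7×10⁻⁴ × 220 = 0.05346 m
A 0.69 × 1.7×10⁻⁴ × 670 = 0.078591 m
A total: 0.132051 m
B 0–250 m: 1.7×10⁻⁴ × 250 × 0.25 = 0.010625 m
B Layer 2: 1.7×10⁻⁴ × 0.5 × 630 = 0.05355 m
B 880–2480 m: 1600 × 1.2×10⁻⁴ × 0.15 = 0.02880 m
B total: 0.092975 m
Difference: 0.132051 − 0.092975 = 0.039076 m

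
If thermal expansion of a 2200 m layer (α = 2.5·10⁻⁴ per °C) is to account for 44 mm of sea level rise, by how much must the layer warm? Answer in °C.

about 0.0800 °C

ΔT = Δh/(αH) = 0.044 / (2.5×10⁻⁴ × 2200) = 0.08000 °C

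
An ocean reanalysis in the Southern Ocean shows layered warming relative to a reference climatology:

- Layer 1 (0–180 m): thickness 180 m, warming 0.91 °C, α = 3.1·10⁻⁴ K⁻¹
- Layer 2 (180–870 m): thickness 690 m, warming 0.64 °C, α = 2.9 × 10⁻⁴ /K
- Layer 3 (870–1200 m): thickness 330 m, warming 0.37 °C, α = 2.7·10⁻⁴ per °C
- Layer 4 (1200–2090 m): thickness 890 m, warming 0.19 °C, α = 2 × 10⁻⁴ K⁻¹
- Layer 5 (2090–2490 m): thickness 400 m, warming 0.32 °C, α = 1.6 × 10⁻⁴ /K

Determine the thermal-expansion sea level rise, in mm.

Layer 1: 3.1×10⁻⁴ × 0.91 × 180 = 0.050778 m
180–870 m: 690 × 2.9×10⁻⁴ × 0.64 = 0.128064 m
330 × 0.37 × 2.7×10⁻⁴ = 0.032967 m
Layer 4: 2×10⁻⁴ × 0.19 × 890 = 0.03382 m
0.32 × 1.6×10⁻⁴ × 400 = 0.02048 m
Δh = 0.050778 + 0.128064 + 0.032967 + 0.03382 + 0.02048 = 0.266109 m ≈ 270 mm

Δh ≈ 270 mm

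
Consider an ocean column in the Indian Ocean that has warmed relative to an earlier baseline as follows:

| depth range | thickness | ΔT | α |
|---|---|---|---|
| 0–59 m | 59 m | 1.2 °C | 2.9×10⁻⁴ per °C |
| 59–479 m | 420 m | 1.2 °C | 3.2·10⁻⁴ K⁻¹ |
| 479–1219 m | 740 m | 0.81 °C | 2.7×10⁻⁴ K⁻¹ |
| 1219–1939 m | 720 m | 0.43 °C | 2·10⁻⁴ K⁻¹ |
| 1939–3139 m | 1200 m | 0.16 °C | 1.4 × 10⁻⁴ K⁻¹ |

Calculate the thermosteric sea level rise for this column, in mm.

about 432 mm

2.9×10⁻⁴ × 1.2 × 59 = 0.020532 m
420 × 1.2 × 3.2×10⁻⁴ = 0.16128 m
479–1219 m: 740 × 0.81 × 2.7×10⁻⁴ = 0.161838 m
720 × 0.43 × 2×10⁻⁴ = 0.06192 m
1.4×10⁻⁴ × 1200 × 0.16 = 0.02688 m
Δh = 0.020532 + 0.16128 + 0.161838 + 0.06192 + 0.02688 = 0.43245 m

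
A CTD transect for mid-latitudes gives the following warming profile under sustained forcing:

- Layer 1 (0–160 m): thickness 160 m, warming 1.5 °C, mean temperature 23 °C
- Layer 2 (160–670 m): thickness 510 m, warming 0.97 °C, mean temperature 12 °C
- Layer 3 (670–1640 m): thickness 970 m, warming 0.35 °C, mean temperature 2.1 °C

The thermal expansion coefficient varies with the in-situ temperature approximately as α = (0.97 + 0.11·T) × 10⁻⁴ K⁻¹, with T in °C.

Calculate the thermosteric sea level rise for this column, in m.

0.24 m of thermosteric rise

Layer 1: α = (0.97 + 0.11×23)×10⁻⁴ = 3.5×10⁻⁴ K⁻¹
Layer 2: α = (0.97 + 0.11×12)×10⁻⁴ = 2.29×10⁻⁴ K⁻¹
Layer 3: α = (0.97 + 0.11×2.1)×10⁻⁴ = 1.201×10⁻⁴ K⁻¹
Layer 1: 160 × 1.5 × 3.5×10⁻⁴ = 0.08400 m
160–670 m: 0.97 × 2.29×10⁻⁴ × 510 = 0.1132863 m
0.35 × 970 × 1.201×10⁻⁴ = 0.04077395 m
Δh = 0.08400 + 0.1132863 + 0.04077395 = 0.23806025 m ≈ 0.24 m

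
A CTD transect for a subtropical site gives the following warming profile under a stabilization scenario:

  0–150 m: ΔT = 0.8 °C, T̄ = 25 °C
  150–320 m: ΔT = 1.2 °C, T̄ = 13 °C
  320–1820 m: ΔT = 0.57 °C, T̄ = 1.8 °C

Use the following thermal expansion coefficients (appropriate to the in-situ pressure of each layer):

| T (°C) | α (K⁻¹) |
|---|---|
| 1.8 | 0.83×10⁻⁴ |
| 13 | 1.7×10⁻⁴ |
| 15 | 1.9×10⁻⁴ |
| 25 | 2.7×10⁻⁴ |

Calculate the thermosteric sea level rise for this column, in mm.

Layer 1 at 25 °C → α = 2.7×10⁻⁴ K⁻¹
Layer 2 at 13 °C → α = 1.7×10⁻⁴ K⁻¹
Layer 3 at 1.8 °C → α = 0.83×10⁻⁴ K⁻¹
0–150 m: 0.8 × 2.7×10⁻⁴ × 150 = 0.03240 m
Layer 2: 1.2 × 1.7×10⁻⁴ × 170 = 0.03468 m
Layer 3: 1500 × 0.57 × 0.83×10⁻⁴ = 0.070965 m
Δh = 0.03240 + 0.03468 + 0.070965 = 0.138045 m ≈ 138 mm

Δh ≈ 138 mm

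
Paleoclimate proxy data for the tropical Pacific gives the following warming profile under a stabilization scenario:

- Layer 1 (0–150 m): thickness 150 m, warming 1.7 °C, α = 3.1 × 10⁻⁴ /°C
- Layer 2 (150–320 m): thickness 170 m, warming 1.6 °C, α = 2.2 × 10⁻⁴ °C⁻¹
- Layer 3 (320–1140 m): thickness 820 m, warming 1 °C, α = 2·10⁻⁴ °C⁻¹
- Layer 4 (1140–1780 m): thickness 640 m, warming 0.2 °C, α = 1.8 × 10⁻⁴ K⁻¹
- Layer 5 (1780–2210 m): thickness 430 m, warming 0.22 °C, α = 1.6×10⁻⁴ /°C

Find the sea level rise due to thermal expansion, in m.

Layer 1: 3.1×10⁻⁴ × 1.7 × 150 = 0.07905 m
1.6 × 170 × 2.2×10⁻⁴ = 0.05984 m
2×10⁻⁴ × 820 × 1 = 0.16400 m
Layer 4: 1.8×10⁻⁴ × 0.2 × 640 = 0.02304 m
1780–2210 m: 430 × 0.22 × 1.6×10⁻⁴ = 0.015136 m
Δh = 0.07905 + 0.05984 + 0.16400 + 0.02304 + 0.015136 = 0.341066 m

Δh = 0.341 m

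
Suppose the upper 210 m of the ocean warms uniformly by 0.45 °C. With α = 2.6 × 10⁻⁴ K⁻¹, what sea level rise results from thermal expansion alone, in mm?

about 24.6 mm

Δh = αΔT·H = 2.6×10⁻⁴ × 0.45 × 210 = 0.02457 m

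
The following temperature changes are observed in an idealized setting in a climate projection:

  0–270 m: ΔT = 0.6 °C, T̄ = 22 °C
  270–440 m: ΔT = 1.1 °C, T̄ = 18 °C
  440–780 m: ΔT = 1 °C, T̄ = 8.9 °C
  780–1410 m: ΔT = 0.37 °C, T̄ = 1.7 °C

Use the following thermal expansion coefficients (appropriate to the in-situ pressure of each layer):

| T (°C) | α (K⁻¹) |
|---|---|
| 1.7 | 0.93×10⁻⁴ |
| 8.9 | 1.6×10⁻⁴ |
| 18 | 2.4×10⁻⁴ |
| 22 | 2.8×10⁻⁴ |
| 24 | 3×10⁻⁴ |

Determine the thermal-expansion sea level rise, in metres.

Layer 1 at 22 °C → α = 2.8×10⁻⁴ K⁻¹
Layer 2 at 18 °C → α = 2.4×10⁻⁴ K⁻¹
Layer 3 at 8.9 °C → α = 1.6×10⁻⁴ K⁻¹
Layer 4 at 1.7 °C → α = 0.93×10⁻⁴ K⁻¹
Layer 1: 0.6 × 2.8×10⁻⁴ × 270 = 0.04536 m
1.1 × 2.4×10⁻⁴ × 170 = 0.04488 m
Layer 3: 1.6×10⁻⁴ × 340 × 1 = 0.05440 m
780–1410 m: 0.93×10⁻⁴ × 630 × 0.37 = 0.0216783 m
Δh = 0.04536 + 0.04488 + 0.05440 + 0.0216783 = 0.1663183 m ≈ 0.17 m

Δh = 0.17 m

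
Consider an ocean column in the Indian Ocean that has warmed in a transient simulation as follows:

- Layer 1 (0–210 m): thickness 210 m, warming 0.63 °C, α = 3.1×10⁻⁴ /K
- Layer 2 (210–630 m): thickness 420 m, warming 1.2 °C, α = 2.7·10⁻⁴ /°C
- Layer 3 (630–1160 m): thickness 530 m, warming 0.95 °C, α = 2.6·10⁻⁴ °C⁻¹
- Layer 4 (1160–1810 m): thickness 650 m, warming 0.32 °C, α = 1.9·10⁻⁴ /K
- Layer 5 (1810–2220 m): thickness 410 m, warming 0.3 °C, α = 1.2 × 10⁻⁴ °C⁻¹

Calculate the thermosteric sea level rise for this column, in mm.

about 362 mm

0–210 m: 210 × 0.63 × 3.1×10⁻⁴ = 0.041013 m
1.2 × 2.7×10⁻⁴ × 420 = 0.13608 m
0.95 × 2.6×10⁻⁴ × 530 = 0.13091 m
1160–1810 m: 1.9×10⁻⁴ × 0.32 × 650 = 0.03952 m
Layer 5: 1.2×10⁻⁴ × 0.3 × 410 = 0.01476 m
Δh = 0.041013 + 0.13608 + 0.13091 + 0.03952 + 0.01476 = 0.362283 m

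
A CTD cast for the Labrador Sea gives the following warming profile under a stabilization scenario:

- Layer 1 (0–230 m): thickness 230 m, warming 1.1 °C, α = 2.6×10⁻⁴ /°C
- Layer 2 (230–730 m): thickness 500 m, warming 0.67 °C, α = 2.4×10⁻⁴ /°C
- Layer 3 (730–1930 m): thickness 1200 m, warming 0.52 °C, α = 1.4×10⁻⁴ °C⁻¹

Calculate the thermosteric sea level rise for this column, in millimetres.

0–230 m: 230 × 2.6×10⁻⁴ × 1.1 = 0.06578 m
230–730 m: 2.4×10⁻⁴ × 500 × 0.67 = 0.08040 m
1.4×10⁻⁴ × 1200 × 0.52 = 0.08736 m
Δh = 0.06578 + 0.08040 + 0.08736 = 0.23354 m

230 mm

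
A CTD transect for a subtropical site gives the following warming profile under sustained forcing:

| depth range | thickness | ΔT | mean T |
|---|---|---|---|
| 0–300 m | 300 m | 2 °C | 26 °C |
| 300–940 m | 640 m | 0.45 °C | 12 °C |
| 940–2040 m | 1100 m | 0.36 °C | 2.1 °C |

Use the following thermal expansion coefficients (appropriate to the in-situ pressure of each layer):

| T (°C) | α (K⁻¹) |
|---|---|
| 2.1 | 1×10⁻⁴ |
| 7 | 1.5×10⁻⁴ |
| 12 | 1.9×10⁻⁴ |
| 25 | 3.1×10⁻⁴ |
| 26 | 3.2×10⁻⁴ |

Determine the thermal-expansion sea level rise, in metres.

0.29 m of thermosteric rise

Layer 1 at 26 °C → α = 3.2×10⁻⁴ K⁻¹
Layer 2 at 12 °C → α = 1.9×10⁻⁴ K⁻¹
Layer 3 at 2.1 °C → α = 1×10⁻⁴ K⁻¹
3.2×10⁻⁴ × 300 × 2 = 0.19200 m
Layer 2: 0.45 × 1.9×10⁻⁴ × 640 = 0.05472 m
940–2040 m: 0.36 × 1100 × 1×10⁻⁴ = 0.03960 m
Δh = 0.19200 + 0.05472 + 0.03960 = 0.28632 m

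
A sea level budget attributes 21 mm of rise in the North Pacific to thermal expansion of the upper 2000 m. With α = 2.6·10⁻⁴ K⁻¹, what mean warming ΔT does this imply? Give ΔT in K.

about 0.0404 K

ΔT = Δh/(αH) = 0.021 / (2.6×10⁻⁴ × 2000) ≈ 0.04038 K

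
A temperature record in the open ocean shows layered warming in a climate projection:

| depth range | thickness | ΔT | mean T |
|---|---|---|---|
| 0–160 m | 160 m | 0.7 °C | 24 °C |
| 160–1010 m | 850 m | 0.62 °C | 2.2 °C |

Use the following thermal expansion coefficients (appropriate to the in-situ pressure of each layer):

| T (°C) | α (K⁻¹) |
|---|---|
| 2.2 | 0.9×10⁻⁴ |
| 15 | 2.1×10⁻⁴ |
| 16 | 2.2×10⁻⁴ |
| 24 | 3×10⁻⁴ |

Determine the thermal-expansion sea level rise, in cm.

8.1 cm

Layer 1 at 24 °C → α = 3×10⁻⁴ K⁻¹
Layer 2 at 2.2 °C → α = 0.9×10⁻⁴ K⁻¹
160 × 0.7 × 3×10⁻⁴ = 0.03360 m
160–1010 m: 850 × 0.62 × 0.9×10⁻⁴ = 0.04743 m
Δh = 0.03360 + 0.04743 = 0.08103 m ≈ 8.1 cm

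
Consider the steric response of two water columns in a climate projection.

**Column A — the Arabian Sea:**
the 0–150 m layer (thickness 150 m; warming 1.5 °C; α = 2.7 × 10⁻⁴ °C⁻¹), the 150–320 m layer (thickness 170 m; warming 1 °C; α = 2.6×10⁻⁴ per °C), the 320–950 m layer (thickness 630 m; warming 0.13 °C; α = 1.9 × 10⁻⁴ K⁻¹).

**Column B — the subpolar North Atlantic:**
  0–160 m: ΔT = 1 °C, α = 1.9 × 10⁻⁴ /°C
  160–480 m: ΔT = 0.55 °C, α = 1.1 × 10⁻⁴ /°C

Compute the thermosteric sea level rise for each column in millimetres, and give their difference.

A 150 × 2.7×10⁻⁴ × 1.5 = 0.06075 m
A 170 × 2.6×10⁻⁴ × 1 = 0.04420 m
A 0.13 × 1.9×10⁻⁴ × 630 = 0.015561 m
A total: 0.120511 m
B 0–160 m: 1 × 1.9×10⁻⁴ × 160 = 0.03040 m
B 0.55 × 1.1×10⁻⁴ × 320 = 0.01936 m
B total: 0.04976 m
Difference: 0.120511 − 0.04976 = 0.070751 m

Δh_A ≈ 121 mm, Δh_B ≈ 49.8 mm; difference ≈ 70.8 mm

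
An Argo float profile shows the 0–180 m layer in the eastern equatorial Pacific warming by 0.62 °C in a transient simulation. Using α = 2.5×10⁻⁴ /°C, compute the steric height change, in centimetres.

Δh = αΔT·H = 2.5×10⁻⁴ × 0.62 × 180 = 0.02790 m

Δh = 2.8 cm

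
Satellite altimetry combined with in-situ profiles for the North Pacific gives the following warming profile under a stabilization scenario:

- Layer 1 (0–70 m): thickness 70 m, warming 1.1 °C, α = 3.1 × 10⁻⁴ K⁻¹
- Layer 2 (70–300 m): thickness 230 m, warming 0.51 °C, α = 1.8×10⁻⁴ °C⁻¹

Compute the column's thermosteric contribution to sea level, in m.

Δh = 0.045 m

Layer 1: 70 × 3.1×10⁻⁴ × 1.1 = 0.02387 m
0.51 × 230 × 1.8×10⁻⁴ = 0.021114 m
Δh = 0.02387 + 0.021114 = 0.044984 m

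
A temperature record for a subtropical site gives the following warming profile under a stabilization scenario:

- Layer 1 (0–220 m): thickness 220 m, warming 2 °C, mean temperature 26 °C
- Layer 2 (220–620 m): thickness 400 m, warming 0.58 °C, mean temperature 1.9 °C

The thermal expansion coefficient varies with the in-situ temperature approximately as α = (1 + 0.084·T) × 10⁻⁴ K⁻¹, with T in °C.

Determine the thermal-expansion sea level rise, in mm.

about 167 mm

Layer 1: α = (1 + 0.084×26)×10⁻⁴ = 3.184×10⁻⁴ K⁻¹
Layer 2: α = (1 + 0.084×1.9)×10⁻⁴ = 1.1596×10⁻⁴ K⁻¹
3.184×10⁻⁴ × 2 × 220 = 0.140096 m
220–620 m: 0.58 × 400 × 1.1596×10⁻⁴ = 0.02690272 m
Δh = 0.140096 + 0.02690272 = 0.16699872 m ≈ 167 mm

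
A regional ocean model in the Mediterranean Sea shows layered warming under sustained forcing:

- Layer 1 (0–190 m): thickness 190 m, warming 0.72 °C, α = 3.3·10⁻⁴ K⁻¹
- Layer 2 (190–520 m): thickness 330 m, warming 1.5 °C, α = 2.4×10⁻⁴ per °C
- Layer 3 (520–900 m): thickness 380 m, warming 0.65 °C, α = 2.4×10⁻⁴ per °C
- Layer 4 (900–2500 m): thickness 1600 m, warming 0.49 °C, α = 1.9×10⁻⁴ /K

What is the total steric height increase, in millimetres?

about 372 mm

Layer 1: 0.72 × 190 × 3.3×10⁻⁴ = 0.045144 m
190–520 m: 2.4×10⁻⁴ × 1.5 × 330 = 0.11880 m
380 × 2.4×10⁻⁴ × 0.65 = 0.05928 m
1600 × 1.9×10⁻⁴ × 0.49 = 0.14896 m
Δh = 0.045144 + 0.11880 + 0.05928 + 0.14896 = 0.372184 m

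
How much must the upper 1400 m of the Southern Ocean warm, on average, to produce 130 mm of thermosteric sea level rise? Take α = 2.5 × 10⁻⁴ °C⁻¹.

about 0.371 °C

ΔT = Δh/(αH) = 0.13 / (2.5×10⁻⁴ × 1400) ≈ 0.3714 °C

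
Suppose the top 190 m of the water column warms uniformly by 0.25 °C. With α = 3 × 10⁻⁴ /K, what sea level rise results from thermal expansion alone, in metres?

Δh = αΔT·H = 3×10⁻⁴ × 0.25 × 190 = 0.01425 m

Δh = 0.0143 m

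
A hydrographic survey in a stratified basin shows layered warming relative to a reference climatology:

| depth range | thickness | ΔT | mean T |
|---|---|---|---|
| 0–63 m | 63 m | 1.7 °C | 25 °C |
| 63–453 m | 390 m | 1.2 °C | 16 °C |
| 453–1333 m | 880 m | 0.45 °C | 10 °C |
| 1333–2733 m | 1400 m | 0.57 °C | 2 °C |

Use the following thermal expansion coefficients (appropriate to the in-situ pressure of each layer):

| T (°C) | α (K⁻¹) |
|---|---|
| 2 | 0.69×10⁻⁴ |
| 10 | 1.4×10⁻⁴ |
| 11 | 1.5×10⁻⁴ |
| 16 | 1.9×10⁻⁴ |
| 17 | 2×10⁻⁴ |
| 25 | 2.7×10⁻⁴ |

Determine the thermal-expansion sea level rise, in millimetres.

Layer 1 at 25 °C → α = 2.7×10⁻⁴ K⁻¹
Layer 2 at 16 °C → α = 1.9×10⁻⁴ K⁻¹
Layer 3 at 10 °C → α = 1.4×10⁻⁴ K⁻¹
Layer 4 at 2 °C → α = 0.69×10⁻⁴ K⁻¹
Layer 1: 1.7 × 63 × 2.7×10⁻⁴ = 0.028917 m
Layer 2: 390 × 1.9×10⁻⁴ × 1.2 = 0.08892 m
Layer 3: 880 × 1.4×10⁻⁴ × 0.45 = 0.05544 m
1333–2733 m: 0.57 × 1400 × 0.69×10⁻⁴ = 0.055062 m
Δh = 0.028917 + 0.08892 + 0.05544 + 0.055062 = 0.228339 m

about 228 mm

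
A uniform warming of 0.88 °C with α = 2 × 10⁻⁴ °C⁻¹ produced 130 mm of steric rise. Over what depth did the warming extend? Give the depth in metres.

H = Δh/(αΔT) = 0.13 / (2×10⁻⁴ × 0.88) ≈ 738.6 m

739 m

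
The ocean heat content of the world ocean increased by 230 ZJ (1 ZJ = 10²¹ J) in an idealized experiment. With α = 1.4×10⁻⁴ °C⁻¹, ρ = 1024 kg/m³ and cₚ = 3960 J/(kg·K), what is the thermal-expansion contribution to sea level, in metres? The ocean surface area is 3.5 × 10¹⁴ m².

about 0.023 m

Per unit area: Q = 230×10²¹ / (3.5×10¹⁴) ≈ 6.571×10⁸ J/m²
Δh = αQ/(ρcₚ) = 1.4×10⁻⁴ × 6.571×10⁸ / (1024 × 3960) ≈ 0.022686 m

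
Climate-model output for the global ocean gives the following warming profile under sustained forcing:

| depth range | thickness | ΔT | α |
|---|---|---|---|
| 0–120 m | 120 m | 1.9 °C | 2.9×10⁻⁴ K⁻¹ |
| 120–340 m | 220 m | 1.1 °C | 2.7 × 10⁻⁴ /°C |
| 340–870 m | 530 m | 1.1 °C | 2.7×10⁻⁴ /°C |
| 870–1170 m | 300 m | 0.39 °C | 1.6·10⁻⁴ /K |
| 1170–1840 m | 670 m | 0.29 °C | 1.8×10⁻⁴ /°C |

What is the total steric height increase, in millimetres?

Layer 1: 1.9 × 2.9×10⁻⁴ × 120 = 0.06612 m
120–340 m: 1.1 × 220 × 2.7×10⁻⁴ = 0.06534 m
340–870 m: 2.7×10⁻⁴ × 1.1 × 530 = 0.15741 m
870–1170 m: 0.39 × 300 × 1.6×10⁻⁴ = 0.01872 m
1170–1840 m: 0.29 × 1.8×10⁻⁴ × 670 = 0.034974 m
Δh = 0.06612 + 0.06534 + 0.15741 + 0.01872 + 0.034974 = 0.342564 m ≈ 343 mm

about 343 mm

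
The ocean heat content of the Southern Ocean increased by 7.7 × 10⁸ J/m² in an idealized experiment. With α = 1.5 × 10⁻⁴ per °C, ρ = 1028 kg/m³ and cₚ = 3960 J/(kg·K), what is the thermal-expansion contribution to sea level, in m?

Δh = αQ/(ρcₚ) = 1.5×10⁻⁴ × 7.7×10⁸ / (1028 × 3960) ≈ 0.028372 m

0.028 m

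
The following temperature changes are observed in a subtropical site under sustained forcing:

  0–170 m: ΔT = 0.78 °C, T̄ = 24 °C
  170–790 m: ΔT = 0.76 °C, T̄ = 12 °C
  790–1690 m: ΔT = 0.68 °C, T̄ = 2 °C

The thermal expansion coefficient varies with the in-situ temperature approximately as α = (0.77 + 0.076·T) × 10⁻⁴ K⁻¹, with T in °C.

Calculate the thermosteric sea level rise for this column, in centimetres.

Δh = 17.0 cm

Layer 1: α = (0.77 + 0.076×24)×10⁻⁴ = 2.594×10⁻⁴ K⁻¹
Layer 2: α = (0.77 + 0.076×12)×10⁻⁴ = 1.682×10⁻⁴ K⁻¹
Layer 3: α = (0.77 + 0.076×2)×10⁻⁴ = 0.922×10⁻⁴ K⁻¹
0–170 m: 170 × 0.78 × 2.594×10⁻⁴ = 0.03439644 m
170–790 m: 0.76 × 1.682×10⁻⁴ × 620 = 0.07925584 m
Layer 3: 0.68 × 0.922×10⁻⁴ × 900 = 0.0564264 m
Δh = 0.03439644 + 0.07925584 + 0.0564264 = 0.17007868 m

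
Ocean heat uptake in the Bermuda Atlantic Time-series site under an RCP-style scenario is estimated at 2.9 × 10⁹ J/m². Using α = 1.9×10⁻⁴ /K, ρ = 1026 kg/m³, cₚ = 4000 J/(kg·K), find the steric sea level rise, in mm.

Δh = 134 mm

Δh = αQ/(ρcₚ) = 1.9×10⁻⁴ × 2.9×10⁹ / (1026 × 4000) ≈ 0.13426 m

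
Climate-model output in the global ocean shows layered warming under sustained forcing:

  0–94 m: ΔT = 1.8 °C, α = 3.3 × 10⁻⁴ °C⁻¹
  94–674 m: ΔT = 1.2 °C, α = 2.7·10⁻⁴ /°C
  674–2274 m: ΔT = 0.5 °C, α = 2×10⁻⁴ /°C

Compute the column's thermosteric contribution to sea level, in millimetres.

Layer 1: 1.8 × 94 × 3.3×10⁻⁴ = 0.055836 m
Layer 2: 2.7×10⁻⁴ × 580 × 1.2 = 0.18792 m
Layer 3: 0.5 × 2×10⁻⁴ × 1600 = 0.16000 m
Δh = 0.055836 + 0.18792 + 0.16000 = 0.403756 m

404 mm of thermosteric rise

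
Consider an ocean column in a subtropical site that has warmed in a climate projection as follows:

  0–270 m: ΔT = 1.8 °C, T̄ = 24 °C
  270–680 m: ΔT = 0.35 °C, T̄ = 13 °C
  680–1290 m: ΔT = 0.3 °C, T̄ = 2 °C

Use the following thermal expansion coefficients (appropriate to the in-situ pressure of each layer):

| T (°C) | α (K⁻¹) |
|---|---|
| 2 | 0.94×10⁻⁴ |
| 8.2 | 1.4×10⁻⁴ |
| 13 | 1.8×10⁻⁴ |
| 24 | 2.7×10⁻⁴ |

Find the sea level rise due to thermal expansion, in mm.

Layer 1 at 24 °C → α = 2.7×10⁻⁴ K⁻¹
Layer 2 at 13 °C → α = 1.8×10⁻⁴ K⁻¹
Layer 3 at 2 °C → α = 0.94×10⁻⁴ K⁻¹
0–270 m: 1.8 × 2.7×10⁻⁴ × 270 = 0.13122 m
270–680 m: 1.8×10⁻⁴ × 0.35 × 410 = 0.02583 m
Layer 3: 0.94×10⁻⁴ × 0.3 × 610 = 0.017202 m
Δh = 0.13122 + 0.02583 + 0.017202 = 0.174252 m

about 170 mm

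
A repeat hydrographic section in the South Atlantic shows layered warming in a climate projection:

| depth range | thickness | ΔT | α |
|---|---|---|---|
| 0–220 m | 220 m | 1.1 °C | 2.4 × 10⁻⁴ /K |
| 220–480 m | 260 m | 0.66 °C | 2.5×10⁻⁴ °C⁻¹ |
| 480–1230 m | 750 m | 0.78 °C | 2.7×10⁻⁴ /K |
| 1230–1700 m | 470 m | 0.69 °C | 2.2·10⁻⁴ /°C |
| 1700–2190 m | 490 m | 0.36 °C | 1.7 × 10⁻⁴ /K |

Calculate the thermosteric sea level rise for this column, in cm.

220 × 2.4×10⁻⁴ × 1.1 = 0.05808 m
220–480 m: 260 × 0.66 × 2.5×10⁻⁴ = 0.04290 m
480–1230 m: 0.78 × 2.7×10⁻⁴ × 750 = 0.15795 m
1230–1700 m: 0.69 × 2.2×10⁻⁴ × 470 = 0.071346 m
Layer 5: 0.36 × 1.7×10⁻⁴ × 490 = 0.029988 m
Δh = 0.05808 + 0.04290 + 0.15795 + 0.071346 + 0.029988 = 0.360264 m

36.0 cm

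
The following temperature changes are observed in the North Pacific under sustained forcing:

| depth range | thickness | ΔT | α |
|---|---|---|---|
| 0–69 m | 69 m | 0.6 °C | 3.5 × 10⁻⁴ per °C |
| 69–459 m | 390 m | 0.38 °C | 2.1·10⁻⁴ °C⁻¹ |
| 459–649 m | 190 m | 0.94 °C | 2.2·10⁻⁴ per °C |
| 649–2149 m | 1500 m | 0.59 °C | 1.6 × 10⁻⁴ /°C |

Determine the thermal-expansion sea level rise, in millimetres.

Δh = 227 mm

Layer 1: 3.5×10⁻⁴ × 69 × 0.6 = 0.01449 m
Layer 2: 2.1×10⁻⁴ × 390 × 0.38 = 0.031122 m
Layer 3: 2.2×10⁻⁴ × 0.94 × 190 = 0.039292 m
1500 × 0.59 × 1.6×10⁻⁴ = 0.14160 m
Δh = 0.01449 + 0.031122 + 0.039292 + 0.14160 = 0.226504 m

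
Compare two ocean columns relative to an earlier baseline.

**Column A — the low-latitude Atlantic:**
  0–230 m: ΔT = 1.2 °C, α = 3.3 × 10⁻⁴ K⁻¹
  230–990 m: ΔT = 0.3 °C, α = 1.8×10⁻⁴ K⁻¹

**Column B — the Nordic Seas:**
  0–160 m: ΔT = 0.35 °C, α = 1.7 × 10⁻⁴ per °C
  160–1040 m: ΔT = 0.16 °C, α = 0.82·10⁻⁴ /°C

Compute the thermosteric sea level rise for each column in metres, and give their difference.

Δh_A ≈ 0.132 m, Δh_B ≈ 0.0211 m; difference ≈ 0.111 m

A 230 × 1.2 × 3.3×10⁻⁴ = 0.09108 m
A 230–990 m: 760 × 0.3 × 1.8×10⁻⁴ = 0.04104 m
A total: 0.13212 m
B 1.7×10⁻⁴ × 160 × 0.35 = 0.00952 m
B 160–1040 m: 0.82×10⁻⁴ × 880 × 0.16 = 0.0115456 m
B total: 0.0210656 m
Difference: 0.13212 − 0.0210656 = 0.1110544 m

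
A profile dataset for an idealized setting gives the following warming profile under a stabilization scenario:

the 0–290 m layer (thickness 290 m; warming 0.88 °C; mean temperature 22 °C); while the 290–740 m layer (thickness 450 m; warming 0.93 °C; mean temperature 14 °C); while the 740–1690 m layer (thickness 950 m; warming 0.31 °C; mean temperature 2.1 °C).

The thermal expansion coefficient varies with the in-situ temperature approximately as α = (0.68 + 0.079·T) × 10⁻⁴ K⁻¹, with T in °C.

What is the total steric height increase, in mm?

Δh = 161 mm

Layer 1: α = (0.68 + 0.079×22)×10⁻⁴ = 2.418×10⁻⁴ K⁻¹
Layer 2: α = (0.68 + 0.079×14)×10⁻⁴ = 1.786×10⁻⁴ K⁻¹
Layer 3: α = (0.68 + 0.079×2.1)×10⁻⁴ = 0.8459×10⁻⁴ K⁻¹
2.418×10⁻⁴ × 290 × 0.88 = 0.06170736 m
Layer 2: 450 × 1.786×10⁻⁴ × 0.93 = 0.0747441 m
0.8459×10⁻⁴ × 950 × 0.31 = 0.024911755 m
Δh = 0.06170736 + 0.0747441 + 0.024911755 = 0.161363215 m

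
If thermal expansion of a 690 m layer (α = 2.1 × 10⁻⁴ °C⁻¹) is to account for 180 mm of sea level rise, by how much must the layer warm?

ΔT = Δh/(αH) = 0.18 / (2.1×10⁻⁴ × 690) ≈ 1.242 K

about 1.24 K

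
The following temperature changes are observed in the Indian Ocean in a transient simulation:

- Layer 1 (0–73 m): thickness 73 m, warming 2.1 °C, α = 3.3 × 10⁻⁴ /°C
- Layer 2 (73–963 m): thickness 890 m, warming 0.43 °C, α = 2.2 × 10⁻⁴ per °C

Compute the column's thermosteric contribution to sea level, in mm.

Layer 1: 3.3×10⁻⁴ × 2.1 × 73 = 0.050589 m
73–963 m: 0.43 × 890 × 2.2×10⁻⁴ = 0.084194 m
Δh = 0.050589 + 0.084194 = 0.134783 m ≈ 135 mm

Δh ≈ 135 mm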